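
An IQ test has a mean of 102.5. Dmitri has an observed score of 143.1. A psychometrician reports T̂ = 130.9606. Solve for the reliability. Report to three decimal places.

T̂ = ρX + (1 − ρ)μ  ⇒  T̂ − μ = ρ(X − μ)
ρ = (T̂ − μ)/(X − μ) = (130.9606 − 102.5) / (143.1 − 102.5) = 28.4606 / 40.6 = 0.70100

0.701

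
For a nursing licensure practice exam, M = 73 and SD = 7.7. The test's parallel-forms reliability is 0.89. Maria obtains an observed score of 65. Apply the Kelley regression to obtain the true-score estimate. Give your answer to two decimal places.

T̂ = 0.89(65) + 0.11(73) = 57.85 + 8.03 = 65.880 → 65.88

65.88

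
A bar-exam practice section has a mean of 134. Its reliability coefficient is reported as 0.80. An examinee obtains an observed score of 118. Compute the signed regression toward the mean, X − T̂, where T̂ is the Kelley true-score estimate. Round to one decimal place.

-3.2

Kelley's formula gives T̂ = 0.80·118 + 0.20·134 = 94.40 + 26.80 = 121.200.
X − T̂ = 118 − 121.20 = -3.20 → -3.2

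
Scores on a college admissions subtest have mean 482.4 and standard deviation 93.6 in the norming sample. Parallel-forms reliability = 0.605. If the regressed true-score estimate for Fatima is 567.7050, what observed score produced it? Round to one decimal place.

T̂ = ρX + (1 − ρ)μ  ⇒  X = (T̂ − (1 − ρ)μ) / ρ
X = (567.7050 − 0.395 × 482.4) / 0.605 = (567.7050 − 190.5480) / 0.605 = 377.1570 / 0.605 = 623.400

623.4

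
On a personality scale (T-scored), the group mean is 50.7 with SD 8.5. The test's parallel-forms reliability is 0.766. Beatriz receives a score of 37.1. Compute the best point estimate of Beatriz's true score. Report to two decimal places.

T̂ = 0.766(37.1) + 0.234(50.7) = 28.4186 + 11.8638 = 40.282 → 40.28

40.28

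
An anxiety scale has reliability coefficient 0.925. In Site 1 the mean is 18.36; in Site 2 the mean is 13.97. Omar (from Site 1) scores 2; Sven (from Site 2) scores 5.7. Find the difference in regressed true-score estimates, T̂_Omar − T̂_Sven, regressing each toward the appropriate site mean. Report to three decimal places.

-3.093

T̂_Omar = 0.925(2) + 0.075(18.36) = 3.22700
T̂_Sven = 0.925(5.7) + 0.075(13.97) = 6.32025
Difference = 3.22700 − 6.32025 = -3.09325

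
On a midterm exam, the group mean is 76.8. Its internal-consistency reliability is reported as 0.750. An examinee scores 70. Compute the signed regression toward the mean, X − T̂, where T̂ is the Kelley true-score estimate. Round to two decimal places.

-1.70

T̂ = 0.750(70) + 0.250(76.8) = 52.500 + 19.2000 = 71.7000 → 71.700
X − T̂ = 70 − 71.700 = -1.700 → -1.70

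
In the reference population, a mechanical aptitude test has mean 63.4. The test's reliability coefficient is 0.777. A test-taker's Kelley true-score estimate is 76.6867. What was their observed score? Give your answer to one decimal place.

T̂ = ρX + (1 − ρ)μ  ⇒  X = (T̂ − (1 − ρ)μ) / ρ
X = (76.6867 − 0.223 × 63.4) / 0.777 = (76.6867 − 14.1382) / 0.777 = 62.5485 / 0.777 = 80.500

80.5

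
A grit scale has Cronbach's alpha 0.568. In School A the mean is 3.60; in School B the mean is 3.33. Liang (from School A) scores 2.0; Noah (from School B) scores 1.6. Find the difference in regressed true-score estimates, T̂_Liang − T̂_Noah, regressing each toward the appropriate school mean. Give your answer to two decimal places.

T̂_Liang = 0.568(2.0) + 0.432(3.60) = 2.6912
T̂_Noah = 0.568(1.6) + 0.432(3.33) = 2.3474
Difference = 2.6912 − 2.3474 = 0.3438

0.34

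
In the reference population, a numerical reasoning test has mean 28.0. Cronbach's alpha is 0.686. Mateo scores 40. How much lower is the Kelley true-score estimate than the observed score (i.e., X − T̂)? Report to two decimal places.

T̂ = 0.686(40) + 0.314(28.0) = 27.440 + 8.7920 = 36.2320 → 36.232
X − T̂ = 40 − 36.232 = 3.768 → 3.77

3.77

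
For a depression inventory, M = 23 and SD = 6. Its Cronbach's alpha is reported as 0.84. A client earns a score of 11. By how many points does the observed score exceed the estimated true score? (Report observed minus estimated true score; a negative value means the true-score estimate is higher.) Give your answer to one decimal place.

T̂ = ρX + (1 − ρ)μ
  = 0.84 × 11 + 0.16 × 23
  = 9.24 + 3.68
  = 12.920
  ≈ 12.92
X − T̂ = 11 − 12.92 = -1.92 → -1.9

-1.9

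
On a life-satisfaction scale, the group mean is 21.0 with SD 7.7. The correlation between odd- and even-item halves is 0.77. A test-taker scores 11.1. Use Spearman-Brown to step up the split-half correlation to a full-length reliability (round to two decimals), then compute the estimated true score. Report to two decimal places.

12.39

Spearman-Brown: ρ = 2r/(1 + r) = 2(0.77)/(1 + 0.77) = 1.540/1.77 = 0.8701 → 0.87
T̂ = ρX + (1 − ρ)μ
  = 0.87 × 11.1 + 0.13 × 21.0
  = 9.657 + 2.730
  = 12.387
  ≈ 12.39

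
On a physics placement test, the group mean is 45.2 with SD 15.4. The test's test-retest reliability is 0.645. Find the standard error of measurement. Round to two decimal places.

9.18

SEM = SD · √(1 − ρ) = 15.4 × √0.355 = 15.4 × 0.5958 = 9.176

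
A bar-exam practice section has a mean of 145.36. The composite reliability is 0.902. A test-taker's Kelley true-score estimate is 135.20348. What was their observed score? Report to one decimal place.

T̂ = ρX + (1 − ρ)μ  ⇒  X = (T̂ − (1 − ρ)μ) / ρ
X = (135.20348 − 0.098 × 145.36) / 0.902 = (135.20348 − 14.24528) / 0.902 = 120.95820 / 0.902 = 134.100

134.1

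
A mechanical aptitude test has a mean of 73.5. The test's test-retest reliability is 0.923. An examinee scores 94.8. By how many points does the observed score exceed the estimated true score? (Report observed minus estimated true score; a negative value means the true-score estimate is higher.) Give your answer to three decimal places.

Regress the observed score toward the mean by the unreliability: T̂ = 0.923·94.8 + 0.077·73.5 = 87.5004 + 5.6595 = 93.15990.
X − T̂ = 94.8 − 93.1599 = 1.6401 → 1.640

1.640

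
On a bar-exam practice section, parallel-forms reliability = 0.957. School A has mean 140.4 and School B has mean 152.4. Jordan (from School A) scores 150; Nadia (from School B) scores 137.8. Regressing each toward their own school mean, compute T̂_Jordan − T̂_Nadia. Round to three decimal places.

T̂_Jordan = 0.957(150) + 0.043(140.4) = 149.58720
T̂_Nadia = 0.957(137.8) + 0.043(152.4) = 138.42780
Difference = 149.58720 − 138.42780 = 11.15940

11.159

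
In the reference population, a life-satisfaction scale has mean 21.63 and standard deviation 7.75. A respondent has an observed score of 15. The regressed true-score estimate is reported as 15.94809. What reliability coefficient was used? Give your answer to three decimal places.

T̂ = ρX + (1 − ρ)μ  ⇒  T̂ − μ = ρ(X − μ)
ρ = (T̂ − μ)/(X − μ) = (15.94809 − 21.63) / (15 − 21.63) = -5.68191 / -6.63 = 0.85700

0.857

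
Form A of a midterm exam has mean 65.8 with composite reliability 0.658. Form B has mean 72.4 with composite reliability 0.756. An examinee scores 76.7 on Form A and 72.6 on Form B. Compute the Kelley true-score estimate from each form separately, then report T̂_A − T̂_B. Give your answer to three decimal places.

0.421

T̂_A = 0.658(76.7) + 0.342(65.8) = 72.97220
T̂_B = 0.756(72.6) + 0.244(72.4) = 72.55120
T̂_A − T̂_B = 0.42100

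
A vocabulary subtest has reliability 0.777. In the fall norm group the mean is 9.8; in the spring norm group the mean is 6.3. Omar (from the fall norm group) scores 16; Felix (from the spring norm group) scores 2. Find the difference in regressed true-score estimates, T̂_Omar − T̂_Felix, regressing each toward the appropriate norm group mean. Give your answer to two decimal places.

T̂_Omar = 0.777(16) + 0.223(9.8) = 14.6174
T̂_Felix = 0.777(2) + 0.223(6.3) = 2.9589
Difference = 14.6174 − 2.9589 = 11.6585

11.66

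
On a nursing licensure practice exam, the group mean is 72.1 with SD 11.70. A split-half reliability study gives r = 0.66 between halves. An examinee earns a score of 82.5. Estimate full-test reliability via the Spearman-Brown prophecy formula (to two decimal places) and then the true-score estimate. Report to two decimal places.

80.42

Spearman-Brown: ρ = 2r/(1 + r) = 2(0.66)/(1 + 0.66) = 1.320/1.66 = 0.7952 → 0.80
Regress the observed score toward the mean by the unreliability: T̂ = 0.80·82.5 + 0.20·72.1 = 66.000 + 14.420 = 80.420.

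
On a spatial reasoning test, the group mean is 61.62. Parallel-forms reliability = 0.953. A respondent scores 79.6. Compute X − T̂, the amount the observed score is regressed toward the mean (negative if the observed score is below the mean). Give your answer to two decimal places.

0.85

T̂ = ρX + (1 − ρ)μ
  = 0.953 × 79.6 + 0.047 × 61.62
  = 75.8588 + 2.89614
  = 78.7549
  ≈ 78.755
X − T̂ = 79.6 − 78.755 = 0.845 → 0.85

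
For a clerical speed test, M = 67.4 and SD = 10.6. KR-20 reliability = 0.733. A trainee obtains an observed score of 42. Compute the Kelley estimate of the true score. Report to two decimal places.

Kelley's formula gives T̂ = 0.733·42 + 0.267·67.4 = 30.786 + 17.9958 = 48.782.

48.78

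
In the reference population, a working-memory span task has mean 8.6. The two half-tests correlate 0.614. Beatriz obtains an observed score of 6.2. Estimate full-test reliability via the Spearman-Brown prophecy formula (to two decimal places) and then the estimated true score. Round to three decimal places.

Spearman-Brown: ρ = 2r/(1 + r) = 2(0.614)/(1 + 0.614) = 1.2280/1.614 = 0.7608 → 0.76
T̂ = 0.76(6.2) + 0.24(8.6) = 4.712 + 2.064 = 6.7760 → 6.776

6.776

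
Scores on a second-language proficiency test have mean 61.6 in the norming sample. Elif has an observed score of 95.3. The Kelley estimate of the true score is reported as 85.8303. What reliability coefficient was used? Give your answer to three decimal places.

0.719

T̂ = ρX + (1 − ρ)μ  ⇒  T̂ − μ = ρ(X − μ)
ρ = (T̂ − μ)/(X − μ) = (85.8303 − 61.6) / (95.3 − 61.6) = 24.2303 / 33.7 = 0.71900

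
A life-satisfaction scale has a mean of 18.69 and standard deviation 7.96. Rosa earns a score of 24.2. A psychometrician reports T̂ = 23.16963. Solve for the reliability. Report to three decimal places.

0.813

T̂ = ρX + (1 − ρ)μ  ⇒  T̂ − μ = ρ(X − μ)
ρ = (T̂ − μ)/(X − μ) = (23.16963 − 18.69) / (24.2 − 18.69) = 4.47963 / 5.51 = 0.81300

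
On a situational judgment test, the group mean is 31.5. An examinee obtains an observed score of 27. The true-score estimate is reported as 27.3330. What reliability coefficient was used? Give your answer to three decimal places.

0.926

T̂ = ρX + (1 − ρ)μ  ⇒  T̂ − μ = ρ(X − μ)
ρ = (T̂ − μ)/(X − μ) = (27.3330 − 31.5) / (27 − 31.5) = -4.1670 / -4.5 = 0.92600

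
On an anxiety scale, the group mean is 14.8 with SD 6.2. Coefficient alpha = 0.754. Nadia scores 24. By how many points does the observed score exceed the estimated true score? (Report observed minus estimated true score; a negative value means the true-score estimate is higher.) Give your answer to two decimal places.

2.26

Weight the observed score by reliability and the mean by (1 − reliability): T̂ = 0.754·24 + 0.246·14.8 = 18.096 + 3.6408 = 21.7368.
X − T̂ = 24 − 21.737 = 2.263 → 2.26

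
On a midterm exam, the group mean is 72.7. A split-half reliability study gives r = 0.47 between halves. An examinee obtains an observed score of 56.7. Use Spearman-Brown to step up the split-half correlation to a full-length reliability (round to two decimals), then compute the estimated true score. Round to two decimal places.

62.46

Spearman-Brown: ρ = 2r/(1 + r) = 2(0.47)/(1 + 0.47) = 0.940/1.47 = 0.6395 → 0.64
T̂ = 0.64(56.7) + 0.36(72.7) = 36.288 + 26.172 = 62.460 → 62.46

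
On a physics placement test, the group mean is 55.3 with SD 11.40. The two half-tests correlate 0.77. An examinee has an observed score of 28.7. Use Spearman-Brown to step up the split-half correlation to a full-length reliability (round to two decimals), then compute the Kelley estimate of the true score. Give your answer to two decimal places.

32.16

Spearman-Brown: ρ = 2r/(1 + r) = 2(0.77)/(1 + 0.77) = 1.540/1.77 = 0.8701 → 0.87
Regress the observed score toward the mean by the unreliability: T̂ = 0.87·28.7 + 0.13·55.3 = 24.969 + 7.189 = 32.158.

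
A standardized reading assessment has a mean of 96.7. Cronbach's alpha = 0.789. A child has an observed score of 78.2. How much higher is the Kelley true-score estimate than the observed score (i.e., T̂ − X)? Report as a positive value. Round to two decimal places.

3.90

T̂ = 0.789(78.2) + 0.211(96.7) = 61.6998 + 20.4037 = 82.1035 → 82.103
T̂ − X = 82.103 − 78.2 = 3.903 → 3.90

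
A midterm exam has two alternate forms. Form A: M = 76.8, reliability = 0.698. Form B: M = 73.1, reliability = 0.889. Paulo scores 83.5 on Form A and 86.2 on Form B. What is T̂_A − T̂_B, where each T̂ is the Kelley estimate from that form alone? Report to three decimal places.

-3.269

T̂_A = 0.698(83.5) + 0.302(76.8) = 81.47660
T̂_B = 0.889(86.2) + 0.111(73.1) = 84.74590
T̂_A − T̂_B = -3.26930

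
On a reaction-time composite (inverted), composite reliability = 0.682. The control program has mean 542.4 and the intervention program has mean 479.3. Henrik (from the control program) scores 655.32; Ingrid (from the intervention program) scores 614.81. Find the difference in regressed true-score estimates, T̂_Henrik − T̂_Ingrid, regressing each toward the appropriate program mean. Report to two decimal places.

47.69

T̂_Henrik = 0.682(655.32) + 0.318(542.4) = 619.4114
T̂_Ingrid = 0.682(614.81) + 0.318(479.3) = 571.7178
Difference = 619.4114 − 571.7178 = 47.6936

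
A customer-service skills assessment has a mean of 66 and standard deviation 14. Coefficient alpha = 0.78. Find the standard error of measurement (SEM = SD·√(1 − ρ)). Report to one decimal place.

6.6

SEM = SD · √(1 − ρ) = 14 × √0.22 = 14 × 0.4690 = 6.567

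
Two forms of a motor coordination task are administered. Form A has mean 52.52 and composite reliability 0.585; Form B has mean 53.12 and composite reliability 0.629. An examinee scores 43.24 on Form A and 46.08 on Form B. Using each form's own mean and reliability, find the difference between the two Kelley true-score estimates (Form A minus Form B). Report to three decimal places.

T̂_A = 0.585(43.24) + 0.415(52.52) = 47.09120
T̂_B = 0.629(46.08) + 0.371(53.12) = 48.69184
T̂_A − T̂_B = -1.60064

-1.601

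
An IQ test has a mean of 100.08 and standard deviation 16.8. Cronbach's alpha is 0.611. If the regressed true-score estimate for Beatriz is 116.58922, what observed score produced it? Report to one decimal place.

127.1

T̂ = ρX + (1 − ρ)μ  ⇒  X = (T̂ − (1 − ρ)μ) / ρ
X = (116.58922 − 0.389 × 100.08) / 0.611 = (116.58922 − 38.93112) / 0.611 = 77.65810 / 0.611 = 127.100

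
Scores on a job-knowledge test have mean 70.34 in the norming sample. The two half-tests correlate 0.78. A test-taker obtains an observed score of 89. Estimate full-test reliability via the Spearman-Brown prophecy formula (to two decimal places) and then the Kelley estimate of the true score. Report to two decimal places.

86.76

Spearman-Brown: ρ = 2r/(1 + r) = 2(0.78)/(1 + 0.78) = 1.560/1.78 = 0.8764 → 0.88
T̂ = 0.88(89) + 0.12(70.34) = 78.32 + 8.4408 = 86.761 → 86.76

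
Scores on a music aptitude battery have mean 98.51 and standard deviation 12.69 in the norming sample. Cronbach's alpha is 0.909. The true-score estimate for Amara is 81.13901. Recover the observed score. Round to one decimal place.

T̂ = ρX + (1 − ρ)μ  ⇒  X = (T̂ − (1 − ρ)μ) / ρ
X = (81.13901 − 0.091 × 98.51) / 0.909 = (81.13901 − 8.96441) / 0.909 = 72.17460 / 0.909 = 79.400

79.4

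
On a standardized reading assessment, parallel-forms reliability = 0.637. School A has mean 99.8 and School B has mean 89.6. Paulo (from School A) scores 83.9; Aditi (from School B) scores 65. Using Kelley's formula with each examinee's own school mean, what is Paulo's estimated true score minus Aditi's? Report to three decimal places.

15.742

T̂_Paulo = 0.637(83.9) + 0.363(99.8) = 89.67170
T̂_Aditi = 0.637(65) + 0.363(89.6) = 73.92980
Difference = 89.67170 − 73.92980 = 15.74190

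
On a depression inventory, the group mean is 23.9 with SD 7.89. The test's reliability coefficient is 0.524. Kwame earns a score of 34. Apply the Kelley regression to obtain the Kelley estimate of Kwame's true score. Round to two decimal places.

Weight the observed score by reliability and the mean by (1 − reliability): T̂ = 0.524·34 + 0.476·23.9 = 17.816 + 11.3764 = 29.192.

29.19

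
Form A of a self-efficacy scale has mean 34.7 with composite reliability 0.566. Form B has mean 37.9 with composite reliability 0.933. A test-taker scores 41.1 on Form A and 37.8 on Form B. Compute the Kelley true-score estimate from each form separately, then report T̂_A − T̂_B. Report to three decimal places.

T̂_A = 0.566(41.1) + 0.434(34.7) = 38.32240
T̂_B = 0.933(37.8) + 0.067(37.9) = 37.80670
T̂_A − T̂_B = 0.51570

0.516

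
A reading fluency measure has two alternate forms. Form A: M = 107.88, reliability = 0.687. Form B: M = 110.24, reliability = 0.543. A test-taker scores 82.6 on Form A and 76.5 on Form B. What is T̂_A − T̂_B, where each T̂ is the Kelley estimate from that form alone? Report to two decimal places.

T̂_A = 0.687(82.6) + 0.313(107.88) = 90.5126
T̂_B = 0.543(76.5) + 0.457(110.24) = 91.9192
T̂_A − T̂_B = -1.4065

-1.41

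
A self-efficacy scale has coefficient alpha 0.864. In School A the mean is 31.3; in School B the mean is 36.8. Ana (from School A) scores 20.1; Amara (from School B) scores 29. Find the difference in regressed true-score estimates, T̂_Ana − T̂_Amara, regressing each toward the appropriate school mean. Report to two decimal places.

T̂_Ana = 0.864(20.1) + 0.136(31.3) = 21.6232
T̂_Amara = 0.864(29) + 0.136(36.8) = 30.0608
Difference = 21.6232 − 30.0608 = -8.4376

-8.44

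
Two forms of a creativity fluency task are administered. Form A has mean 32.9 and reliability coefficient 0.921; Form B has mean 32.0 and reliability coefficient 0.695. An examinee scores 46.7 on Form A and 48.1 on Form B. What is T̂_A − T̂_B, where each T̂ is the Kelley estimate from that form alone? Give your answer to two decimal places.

T̂_A = 0.921(46.7) + 0.079(32.9) = 45.6098
T̂_B = 0.695(48.1) + 0.305(32.0) = 43.1895
T̂_A − T̂_B = 2.4203

2.42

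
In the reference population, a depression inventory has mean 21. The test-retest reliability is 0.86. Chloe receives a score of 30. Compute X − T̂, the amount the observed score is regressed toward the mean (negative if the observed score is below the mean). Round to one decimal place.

T̂ = ρX + (1 − ρ)μ
  = 0.86 × 30 + 0.14 × 21
  = 25.80 + 2.94
  = 28.740
  ≈ 28.74
X − T̂ = 30 − 28.74 = 1.26 → 1.3

1.3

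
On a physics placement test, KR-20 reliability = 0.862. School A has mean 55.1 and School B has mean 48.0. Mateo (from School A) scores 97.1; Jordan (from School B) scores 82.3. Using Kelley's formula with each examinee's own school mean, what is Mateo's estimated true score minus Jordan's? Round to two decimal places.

13.74

T̂_Mateo = 0.862(97.1) + 0.138(55.1) = 91.3040
T̂_Jordan = 0.862(82.3) + 0.138(48.0) = 77.5666
Difference = 91.3040 − 77.5666 = 13.7374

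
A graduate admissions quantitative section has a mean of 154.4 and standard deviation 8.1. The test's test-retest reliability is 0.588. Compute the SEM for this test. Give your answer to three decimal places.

SEM = SD · √(1 − ρ) = 8.1 × √0.412 = 8.1 × 0.6419 = 5.1992

5.199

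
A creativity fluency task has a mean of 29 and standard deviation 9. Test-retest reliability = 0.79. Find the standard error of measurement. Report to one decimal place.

SEM = SD · √(1 − ρ) = 9 × √0.21 = 9 × 0.4583 = 4.124

4.1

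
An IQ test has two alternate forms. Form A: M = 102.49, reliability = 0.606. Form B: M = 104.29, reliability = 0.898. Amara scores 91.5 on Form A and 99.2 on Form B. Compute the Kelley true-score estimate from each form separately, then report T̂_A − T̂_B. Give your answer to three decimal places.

T̂_A = 0.606(91.5) + 0.394(102.49) = 95.83006
T̂_B = 0.898(99.2) + 0.102(104.29) = 99.71918
T̂_A − T̂_B = -3.88912

-3.889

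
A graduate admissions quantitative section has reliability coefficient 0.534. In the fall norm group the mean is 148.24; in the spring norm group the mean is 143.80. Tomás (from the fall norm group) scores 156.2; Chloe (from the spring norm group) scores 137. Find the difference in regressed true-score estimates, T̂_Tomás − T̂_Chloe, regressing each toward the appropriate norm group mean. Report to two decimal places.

12.32

T̂_Tomás = 0.534(156.2) + 0.466(148.24) = 152.4906
T̂_Chloe = 0.534(137) + 0.466(143.80) = 140.1688
Difference = 152.4906 − 140.1688 = 12.3218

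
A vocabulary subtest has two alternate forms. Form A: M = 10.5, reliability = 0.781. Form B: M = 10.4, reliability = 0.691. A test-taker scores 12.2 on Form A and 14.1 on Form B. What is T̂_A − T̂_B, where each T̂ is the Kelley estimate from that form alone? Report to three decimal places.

-1.129

T̂_A = 0.781(12.2) + 0.219(10.5) = 11.82770
T̂_B = 0.691(14.1) + 0.309(10.4) = 12.95670
T̂_A − T̂_B = -1.12900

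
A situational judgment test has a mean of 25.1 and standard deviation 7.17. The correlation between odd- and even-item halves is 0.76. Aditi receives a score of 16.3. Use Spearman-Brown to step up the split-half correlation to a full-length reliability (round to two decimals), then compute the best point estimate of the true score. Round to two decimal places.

17.53

Spearman-Brown: ρ = 2r/(1 + r) = 2(0.76)/(1 + 0.76) = 1.520/1.76 = 0.8636 → 0.86
T̂ = 0.86(16.3) + 0.14(25.1) = 14.018 + 3.514 = 17.532 → 17.53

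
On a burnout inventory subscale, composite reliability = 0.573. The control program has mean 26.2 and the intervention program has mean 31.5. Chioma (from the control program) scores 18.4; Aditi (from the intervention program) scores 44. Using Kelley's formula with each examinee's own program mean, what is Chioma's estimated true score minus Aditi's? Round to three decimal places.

-16.932

T̂_Chioma = 0.573(18.4) + 0.427(26.2) = 21.73060
T̂_Aditi = 0.573(44) + 0.427(31.5) = 38.66250
Difference = 21.73060 − 38.66250 = -16.93190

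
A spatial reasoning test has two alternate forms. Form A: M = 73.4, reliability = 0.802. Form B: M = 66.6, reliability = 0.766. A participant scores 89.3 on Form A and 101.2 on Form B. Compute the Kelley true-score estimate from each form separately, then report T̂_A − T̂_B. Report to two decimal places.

T̂_A = 0.802(89.3) + 0.198(73.4) = 86.1518
T̂_B = 0.766(101.2) + 0.234(66.6) = 93.1036
T̂_A − T̂_B = -6.9518

-6.95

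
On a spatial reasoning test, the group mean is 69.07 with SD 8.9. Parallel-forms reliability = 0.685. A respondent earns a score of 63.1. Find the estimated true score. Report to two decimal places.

T̂ = 0.685(63.1) + 0.315(69.07) = 43.2235 + 21.75705 = 64.981 → 64.98

64.98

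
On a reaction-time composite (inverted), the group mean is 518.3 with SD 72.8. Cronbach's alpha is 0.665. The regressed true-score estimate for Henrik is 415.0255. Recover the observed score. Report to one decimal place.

363.0

T̂ = ρX + (1 − ρ)μ  ⇒  X = (T̂ − (1 − ρ)μ) / ρ
X = (415.0255 − 0.335 × 518.3) / 0.665 = (415.0255 − 173.6305) / 0.665 = 241.3950 / 0.665 = 363.000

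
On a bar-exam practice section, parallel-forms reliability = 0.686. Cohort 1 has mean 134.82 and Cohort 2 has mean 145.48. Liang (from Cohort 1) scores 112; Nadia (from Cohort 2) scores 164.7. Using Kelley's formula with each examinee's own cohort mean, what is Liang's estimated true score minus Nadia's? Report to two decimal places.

-39.50

T̂_Liang = 0.686(112) + 0.314(134.82) = 119.1655
T̂_Nadia = 0.686(164.7) + 0.314(145.48) = 158.6649
Difference = 119.1655 − 158.6649 = -39.4994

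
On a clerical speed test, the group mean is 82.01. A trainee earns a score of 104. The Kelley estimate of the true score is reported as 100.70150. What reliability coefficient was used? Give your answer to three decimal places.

0.850

T̂ = ρX + (1 − ρ)μ  ⇒  T̂ − μ = ρ(X − μ)
ρ = (T̂ − μ)/(X − μ) = (100.70150 − 82.01) / (104 − 82.01) = 18.69150 / 21.99 = 0.85000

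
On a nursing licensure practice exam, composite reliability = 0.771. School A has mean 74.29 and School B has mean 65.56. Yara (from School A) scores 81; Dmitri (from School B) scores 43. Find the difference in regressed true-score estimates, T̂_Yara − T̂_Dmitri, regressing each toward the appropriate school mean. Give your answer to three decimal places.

31.297

T̂_Yara = 0.771(81) + 0.229(74.29) = 79.46341
T̂_Dmitri = 0.771(43) + 0.229(65.56) = 48.16624
Difference = 79.46341 − 48.16624 = 31.29717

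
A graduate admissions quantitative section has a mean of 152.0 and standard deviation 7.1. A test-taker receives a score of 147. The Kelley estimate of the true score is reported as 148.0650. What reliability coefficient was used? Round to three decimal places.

0.787

T̂ = ρX + (1 − ρ)μ  ⇒  T̂ − μ = ρ(X − μ)
ρ = (T̂ − μ)/(X − μ) = (148.0650 − 152.0) / (147 − 152.0) = -3.9350 / -5.0 = 0.78700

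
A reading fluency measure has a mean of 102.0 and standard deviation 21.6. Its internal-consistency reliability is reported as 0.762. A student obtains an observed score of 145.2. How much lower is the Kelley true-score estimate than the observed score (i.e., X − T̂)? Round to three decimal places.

10.282

Regress the observed score toward the mean by the unreliability: T̂ = 0.762·145.2 + 0.238·102.0 = 110.6424 + 24.2760 = 134.91840.
X − T̂ = 145.2 − 134.9184 = 10.2816 → 10.282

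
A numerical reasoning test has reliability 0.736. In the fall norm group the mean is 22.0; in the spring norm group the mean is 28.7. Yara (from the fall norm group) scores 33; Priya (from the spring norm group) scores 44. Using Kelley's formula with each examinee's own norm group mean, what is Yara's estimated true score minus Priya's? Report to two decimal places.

-9.86

T̂_Yara = 0.736(33) + 0.264(22.0) = 30.0960
T̂_Priya = 0.736(44) + 0.264(28.7) = 39.9608
Difference = 30.0960 − 39.9608 = -9.8648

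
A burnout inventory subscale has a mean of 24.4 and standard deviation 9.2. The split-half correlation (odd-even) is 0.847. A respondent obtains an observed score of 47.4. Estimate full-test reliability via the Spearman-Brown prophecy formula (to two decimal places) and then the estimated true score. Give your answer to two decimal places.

45.56

Spearman-Brown: ρ = 2r/(1 + r) = 2(0.847)/(1 + 0.847) = 1.6940/1.847 = 0.9172 → 0.92
Regress the observed score toward the mean by the unreliability: T̂ = 0.92·47.4 + 0.08·24.4 = 43.608 + 1.952 = 45.560.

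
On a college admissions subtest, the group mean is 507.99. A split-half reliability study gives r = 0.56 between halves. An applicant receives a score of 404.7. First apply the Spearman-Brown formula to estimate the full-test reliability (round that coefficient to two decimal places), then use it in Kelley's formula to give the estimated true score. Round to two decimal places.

433.62

Spearman-Brown: ρ = 2r/(1 + r) = 2(0.56)/(1 + 0.56) = 1.120/1.56 = 0.7179 → 0.72
T̂ = 0.72(404.7) + 0.28(507.99) = 291.384 + 142.2372 = 433.621 → 433.62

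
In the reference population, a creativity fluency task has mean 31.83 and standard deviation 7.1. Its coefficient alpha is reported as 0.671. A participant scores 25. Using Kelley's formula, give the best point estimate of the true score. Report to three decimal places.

Weight the observed score by reliability and the mean by (1 − reliability): T̂ = 0.671·25 + 0.329·31.83 = 16.775 + 10.47207 = 27.2471.

27.247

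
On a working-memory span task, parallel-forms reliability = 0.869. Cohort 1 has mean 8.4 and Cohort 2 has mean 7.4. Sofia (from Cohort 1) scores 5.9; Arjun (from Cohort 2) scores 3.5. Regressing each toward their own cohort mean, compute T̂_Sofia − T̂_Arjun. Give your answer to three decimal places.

T̂_Sofia = 0.869(5.9) + 0.131(8.4) = 6.22750
T̂_Arjun = 0.869(3.5) + 0.131(7.4) = 4.01090
Difference = 6.22750 − 4.01090 = 2.21660

2.217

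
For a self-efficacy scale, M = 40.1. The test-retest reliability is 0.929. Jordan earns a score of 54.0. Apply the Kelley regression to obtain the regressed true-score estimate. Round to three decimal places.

T̂ = ρX + (1 − ρ)μ
  = 0.929 × 54.0 + 0.071 × 40.1
  = 50.1660 + 2.8471
  = 53.0131
  ≈ 53.013

53.013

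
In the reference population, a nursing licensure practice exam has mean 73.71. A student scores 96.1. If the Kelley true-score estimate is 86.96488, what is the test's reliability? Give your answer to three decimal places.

0.592

T̂ = ρX + (1 − ρ)μ  ⇒  T̂ − μ = ρ(X − μ)
ρ = (T̂ − μ)/(X − μ) = (86.96488 − 73.71) / (96.1 − 73.71) = 13.25488 / 22.39 = 0.59200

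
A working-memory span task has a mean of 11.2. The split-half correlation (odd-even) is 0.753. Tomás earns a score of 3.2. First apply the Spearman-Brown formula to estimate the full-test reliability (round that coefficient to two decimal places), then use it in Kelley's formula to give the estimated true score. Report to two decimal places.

4.32

Spearman-Brown: ρ = 2r/(1 + r) = 2(0.753)/(1 + 0.753) = 1.5060/1.753 = 0.8591 → 0.86
T̂ = 0.86(3.2) + 0.14(11.2) = 2.752 + 1.568 = 4.320 → 4.32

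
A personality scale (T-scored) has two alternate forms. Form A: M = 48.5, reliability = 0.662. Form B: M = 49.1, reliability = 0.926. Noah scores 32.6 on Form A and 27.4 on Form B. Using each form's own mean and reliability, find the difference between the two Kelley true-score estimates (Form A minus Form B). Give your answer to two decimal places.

T̂_A = 0.662(32.6) + 0.338(48.5) = 37.9742
T̂_B = 0.926(27.4) + 0.074(49.1) = 29.0058
T̂_A − T̂_B = 8.9684

8.97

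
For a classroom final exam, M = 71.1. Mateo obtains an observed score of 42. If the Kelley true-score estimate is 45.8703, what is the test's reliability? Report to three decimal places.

T̂ = ρX + (1 − ρ)μ  ⇒  T̂ − μ = ρ(X − μ)
ρ = (T̂ − μ)/(X − μ) = (45.8703 − 71.1) / (42 − 71.1) = -25.2297 / -29.1 = 0.86700

0.867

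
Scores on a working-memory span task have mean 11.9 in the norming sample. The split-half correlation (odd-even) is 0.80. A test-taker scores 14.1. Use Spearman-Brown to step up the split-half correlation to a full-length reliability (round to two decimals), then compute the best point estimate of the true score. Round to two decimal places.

Spearman-Brown: ρ = 2r/(1 + r) = 2(0.80)/(1 + 0.80) = 1.600/1.80 = 0.8889 → 0.89
T̂ = 0.89(14.1) + 0.11(11.9) = 12.549 + 1.309 = 13.858 → 13.86

13.86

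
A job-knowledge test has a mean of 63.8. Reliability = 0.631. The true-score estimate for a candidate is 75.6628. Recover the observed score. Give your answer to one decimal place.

T̂ = ρX + (1 − ρ)μ  ⇒  X = (T̂ − (1 − ρ)μ) / ρ
X = (75.6628 − 0.369 × 63.8) / 0.631 = (75.6628 − 23.5422) / 0.631 = 52.1206 / 0.631 = 82.600

82.6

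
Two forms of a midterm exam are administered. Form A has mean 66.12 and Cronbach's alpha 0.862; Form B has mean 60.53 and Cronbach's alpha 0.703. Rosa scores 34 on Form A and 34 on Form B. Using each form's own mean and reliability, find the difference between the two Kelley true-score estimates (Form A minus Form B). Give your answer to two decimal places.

-3.45

T̂_A = 0.862(34) + 0.138(66.12) = 38.4326
T̂_B = 0.703(34) + 0.297(60.53) = 41.8794
T̂_A − T̂_B = -3.4468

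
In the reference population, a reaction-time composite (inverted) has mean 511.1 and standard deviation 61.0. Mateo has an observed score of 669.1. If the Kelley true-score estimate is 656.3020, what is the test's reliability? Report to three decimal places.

0.919

T̂ = ρX + (1 − ρ)μ  ⇒  T̂ − μ = ρ(X − μ)
ρ = (T̂ − μ)/(X − μ) = (656.3020 − 511.1) / (669.1 − 511.1) = 145.2020 / 158.0 = 0.91900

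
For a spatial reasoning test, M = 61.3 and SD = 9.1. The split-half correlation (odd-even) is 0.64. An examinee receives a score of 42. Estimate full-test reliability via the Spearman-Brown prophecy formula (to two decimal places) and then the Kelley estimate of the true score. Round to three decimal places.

Spearman-Brown: ρ = 2r/(1 + r) = 2(0.64)/(1 + 0.64) = 1.280/1.64 = 0.7805 → 0.78
T̂ = ρX + (1 − ρ)μ
  = 0.78 × 42 + 0.22 × 61.3
  = 32.76 + 13.486
  = 46.2460
  ≈ 46.246

46.246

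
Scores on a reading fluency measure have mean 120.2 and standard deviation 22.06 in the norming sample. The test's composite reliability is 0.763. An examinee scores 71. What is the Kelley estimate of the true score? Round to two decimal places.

82.66

Kelley's formula gives T̂ = 0.763·71 + 0.237·120.2 = 54.173 + 28.4874 = 82.660.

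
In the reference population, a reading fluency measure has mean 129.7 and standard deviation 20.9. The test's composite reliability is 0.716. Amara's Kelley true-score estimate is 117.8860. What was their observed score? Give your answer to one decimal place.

T̂ = ρX + (1 − ρ)μ  ⇒  X = (T̂ − (1 − ρ)μ) / ρ
X = (117.8860 − 0.284 × 129.7) / 0.716 = (117.8860 − 36.8348) / 0.716 = 81.0512 / 0.716 = 113.200

113.2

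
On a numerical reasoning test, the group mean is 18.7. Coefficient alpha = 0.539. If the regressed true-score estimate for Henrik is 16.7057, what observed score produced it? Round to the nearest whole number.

T̂ = ρX + (1 − ρ)μ  ⇒  X = (T̂ − (1 − ρ)μ) / ρ
X = (16.7057 − 0.461 × 18.7) / 0.539 = (16.7057 − 8.6207) / 0.539 = 8.0850 / 0.539 = 15.00

15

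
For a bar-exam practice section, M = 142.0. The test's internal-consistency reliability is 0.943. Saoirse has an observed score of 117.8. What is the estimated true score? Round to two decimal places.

T̂ = 0.943(117.8) + 0.057(142.0) = 111.0854 + 8.0940 = 119.179 → 119.18

119.18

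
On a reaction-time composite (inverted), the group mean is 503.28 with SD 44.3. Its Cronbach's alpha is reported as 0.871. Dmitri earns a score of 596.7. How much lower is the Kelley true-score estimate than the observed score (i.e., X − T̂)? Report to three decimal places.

T̂ = 0.871(596.7) + 0.129(503.28) = 519.7257 + 64.92312 = 584.64882 → 584.6488
X − T̂ = 596.7 − 584.6488 = 12.0512 → 12.051

12.051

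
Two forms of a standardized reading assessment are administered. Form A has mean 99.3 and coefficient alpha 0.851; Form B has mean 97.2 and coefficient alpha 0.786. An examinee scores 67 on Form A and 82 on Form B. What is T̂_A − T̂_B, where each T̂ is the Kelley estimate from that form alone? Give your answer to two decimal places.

T̂_A = 0.851(67) + 0.149(99.3) = 71.8127
T̂_B = 0.786(82) + 0.214(97.2) = 85.2528
T̂_A − T̂_B = -13.4401

-13.44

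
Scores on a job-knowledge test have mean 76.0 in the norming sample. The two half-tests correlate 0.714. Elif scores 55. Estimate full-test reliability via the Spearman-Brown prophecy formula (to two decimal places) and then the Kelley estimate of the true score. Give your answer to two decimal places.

58.57

Spearman-Brown: ρ = 2r/(1 + r) = 2(0.714)/(1 + 0.714) = 1.4280/1.714 = 0.8331 → 0.83
T̂ = ρX + (1 − ρ)μ
  = 0.83 × 55 + 0.17 × 76.0
  = 45.65 + 12.920
  = 58.570
  ≈ 58.57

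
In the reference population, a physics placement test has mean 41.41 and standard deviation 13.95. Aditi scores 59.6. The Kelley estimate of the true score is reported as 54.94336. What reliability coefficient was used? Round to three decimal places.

T̂ = ρX + (1 − ρ)μ  ⇒  T̂ − μ = ρ(X − μ)
ρ = (T̂ − μ)/(X − μ) = (54.94336 − 41.41) / (59.6 − 41.41) = 13.53336 / 18.19 = 0.74400

0.744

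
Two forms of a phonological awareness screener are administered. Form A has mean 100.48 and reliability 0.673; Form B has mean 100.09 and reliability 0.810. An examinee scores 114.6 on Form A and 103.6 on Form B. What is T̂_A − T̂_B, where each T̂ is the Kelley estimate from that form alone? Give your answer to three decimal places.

7.050

T̂_A = 0.673(114.6) + 0.327(100.48) = 109.98276
T̂_B = 0.810(103.6) + 0.190(100.09) = 102.93310
T̂_A − T̂_B = 7.04966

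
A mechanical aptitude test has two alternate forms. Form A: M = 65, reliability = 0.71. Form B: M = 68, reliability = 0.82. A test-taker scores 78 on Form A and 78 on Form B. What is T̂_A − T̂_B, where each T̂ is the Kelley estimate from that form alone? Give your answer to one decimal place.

T̂_A = 0.71(78) + 0.29(65) = 74.230
T̂_B = 0.82(78) + 0.18(68) = 76.200
T̂_A − T̂_B = -1.970

-2.0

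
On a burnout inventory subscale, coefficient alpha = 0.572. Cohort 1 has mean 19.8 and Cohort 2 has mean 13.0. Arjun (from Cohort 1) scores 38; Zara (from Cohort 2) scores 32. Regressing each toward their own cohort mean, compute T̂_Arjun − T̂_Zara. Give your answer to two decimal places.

T̂_Arjun = 0.572(38) + 0.428(19.8) = 30.2104
T̂_Zara = 0.572(32) + 0.428(13.0) = 23.8680
Difference = 30.2104 − 23.8680 = 6.3424

6.34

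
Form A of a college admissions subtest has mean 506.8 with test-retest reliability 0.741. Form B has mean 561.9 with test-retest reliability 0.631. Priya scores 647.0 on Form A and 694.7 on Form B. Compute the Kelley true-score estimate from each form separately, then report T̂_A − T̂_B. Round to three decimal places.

T̂_A = 0.741(647.0) + 0.259(506.8) = 610.68820
T̂_B = 0.631(694.7) + 0.369(561.9) = 645.69680
T̂_A − T̂_B = -35.00860

-35.009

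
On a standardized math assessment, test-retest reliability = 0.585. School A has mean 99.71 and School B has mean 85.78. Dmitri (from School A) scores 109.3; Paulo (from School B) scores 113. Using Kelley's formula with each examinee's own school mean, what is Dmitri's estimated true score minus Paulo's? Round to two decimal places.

3.62

T̂_Dmitri = 0.585(109.3) + 0.415(99.71) = 105.3201
T̂_Paulo = 0.585(113) + 0.415(85.78) = 101.7037
Difference = 105.3201 − 101.7037 = 3.6164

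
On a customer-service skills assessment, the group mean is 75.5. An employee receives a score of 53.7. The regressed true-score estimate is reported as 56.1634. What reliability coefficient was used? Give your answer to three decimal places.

0.887

T̂ = ρX + (1 − ρ)μ  ⇒  T̂ − μ = ρ(X − μ)
ρ = (T̂ − μ)/(X − μ) = (56.1634 − 75.5) / (53.7 − 75.5) = -19.3366 / -21.8 = 0.88700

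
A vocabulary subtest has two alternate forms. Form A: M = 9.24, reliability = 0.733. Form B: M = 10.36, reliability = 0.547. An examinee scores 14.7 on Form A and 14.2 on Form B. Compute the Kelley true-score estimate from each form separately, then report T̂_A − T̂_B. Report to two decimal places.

T̂_A = 0.733(14.7) + 0.267(9.24) = 13.2422
T̂_B = 0.547(14.2) + 0.453(10.36) = 12.4605
T̂_A − T̂_B = 0.7817

0.78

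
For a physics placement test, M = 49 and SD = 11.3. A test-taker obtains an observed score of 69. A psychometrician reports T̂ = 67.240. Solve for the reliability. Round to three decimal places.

0.912

T̂ = ρX + (1 − ρ)μ  ⇒  T̂ − μ = ρ(X − μ)
ρ = (T̂ − μ)/(X − μ) = (67.240 − 49) / (69 − 49) = 18.240 / 20.0 = 0.91200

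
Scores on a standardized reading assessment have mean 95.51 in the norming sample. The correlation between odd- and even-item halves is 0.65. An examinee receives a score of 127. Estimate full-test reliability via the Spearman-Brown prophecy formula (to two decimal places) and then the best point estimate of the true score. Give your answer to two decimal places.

120.39

Spearman-Brown: ρ = 2r/(1 + r) = 2(0.65)/(1 + 0.65) = 1.300/1.65 = 0.7879 → 0.79
T̂ = 0.79(127) + 0.21(95.51) = 100.33 + 20.0571 = 120.387 → 120.39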